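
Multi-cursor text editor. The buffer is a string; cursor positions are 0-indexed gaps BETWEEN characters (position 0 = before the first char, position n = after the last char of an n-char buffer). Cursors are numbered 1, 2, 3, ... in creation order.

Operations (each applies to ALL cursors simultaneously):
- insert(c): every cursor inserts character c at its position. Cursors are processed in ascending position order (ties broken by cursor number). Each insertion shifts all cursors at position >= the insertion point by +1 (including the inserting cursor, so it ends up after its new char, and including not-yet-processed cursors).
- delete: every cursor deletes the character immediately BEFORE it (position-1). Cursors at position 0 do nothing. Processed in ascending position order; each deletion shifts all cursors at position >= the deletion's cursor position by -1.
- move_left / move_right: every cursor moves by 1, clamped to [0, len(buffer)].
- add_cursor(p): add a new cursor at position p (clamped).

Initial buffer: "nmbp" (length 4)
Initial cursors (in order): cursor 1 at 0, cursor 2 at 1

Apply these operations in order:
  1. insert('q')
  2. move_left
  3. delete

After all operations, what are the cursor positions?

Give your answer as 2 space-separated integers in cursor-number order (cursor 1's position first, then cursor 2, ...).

After op 1 (insert('q')): buffer="qnqmbp" (len 6), cursors c1@1 c2@3, authorship 1.2...
After op 2 (move_left): buffer="qnqmbp" (len 6), cursors c1@0 c2@2, authorship 1.2...
After op 3 (delete): buffer="qqmbp" (len 5), cursors c1@0 c2@1, authorship 12...

Answer: 0 1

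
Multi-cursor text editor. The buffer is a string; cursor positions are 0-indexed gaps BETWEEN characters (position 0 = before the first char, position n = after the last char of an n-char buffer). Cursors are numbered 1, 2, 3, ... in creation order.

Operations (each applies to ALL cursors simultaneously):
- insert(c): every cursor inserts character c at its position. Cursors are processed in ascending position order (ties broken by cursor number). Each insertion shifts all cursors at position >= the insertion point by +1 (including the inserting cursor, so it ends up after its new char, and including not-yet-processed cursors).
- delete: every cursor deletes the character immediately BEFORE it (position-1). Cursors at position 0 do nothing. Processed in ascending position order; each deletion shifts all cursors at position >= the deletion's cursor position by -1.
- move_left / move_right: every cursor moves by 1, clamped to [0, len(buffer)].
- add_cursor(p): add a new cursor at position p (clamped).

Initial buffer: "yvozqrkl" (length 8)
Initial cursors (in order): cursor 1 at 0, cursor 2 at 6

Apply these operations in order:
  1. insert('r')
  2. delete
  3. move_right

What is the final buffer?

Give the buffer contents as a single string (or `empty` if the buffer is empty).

After op 1 (insert('r')): buffer="ryvozqrrkl" (len 10), cursors c1@1 c2@8, authorship 1......2..
After op 2 (delete): buffer="yvozqrkl" (len 8), cursors c1@0 c2@6, authorship ........
After op 3 (move_right): buffer="yvozqrkl" (len 8), cursors c1@1 c2@7, authorship ........

Answer: yvozqrkl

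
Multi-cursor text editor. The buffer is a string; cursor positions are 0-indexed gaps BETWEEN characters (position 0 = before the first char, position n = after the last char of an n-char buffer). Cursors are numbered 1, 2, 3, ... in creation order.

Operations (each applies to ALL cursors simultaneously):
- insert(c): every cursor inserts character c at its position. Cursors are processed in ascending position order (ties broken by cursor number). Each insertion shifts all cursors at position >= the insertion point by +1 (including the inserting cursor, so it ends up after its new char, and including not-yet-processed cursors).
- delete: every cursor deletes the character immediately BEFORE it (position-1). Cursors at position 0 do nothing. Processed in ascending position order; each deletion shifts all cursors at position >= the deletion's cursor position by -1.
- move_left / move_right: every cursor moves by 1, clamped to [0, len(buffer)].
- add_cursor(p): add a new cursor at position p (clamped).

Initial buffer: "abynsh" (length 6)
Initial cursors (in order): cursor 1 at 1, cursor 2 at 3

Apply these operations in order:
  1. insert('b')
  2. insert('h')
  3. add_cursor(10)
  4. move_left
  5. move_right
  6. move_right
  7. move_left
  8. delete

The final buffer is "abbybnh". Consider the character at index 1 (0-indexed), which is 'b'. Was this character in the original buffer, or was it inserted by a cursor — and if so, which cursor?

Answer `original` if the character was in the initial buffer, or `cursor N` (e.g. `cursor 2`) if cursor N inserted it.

Answer: cursor 1

Derivation:
After op 1 (insert('b')): buffer="abbybnsh" (len 8), cursors c1@2 c2@5, authorship .1..2...
After op 2 (insert('h')): buffer="abhbybhnsh" (len 10), cursors c1@3 c2@7, authorship .11..22...
After op 3 (add_cursor(10)): buffer="abhbybhnsh" (len 10), cursors c1@3 c2@7 c3@10, authorship .11..22...
After op 4 (move_left): buffer="abhbybhnsh" (len 10), cursors c1@2 c2@6 c3@9, authorship .11..22...
After op 5 (move_right): buffer="abhbybhnsh" (len 10), cursors c1@3 c2@7 c3@10, authorship .11..22...
After op 6 (move_right): buffer="abhbybhnsh" (len 10), cursors c1@4 c2@8 c3@10, authorship .11..22...
After op 7 (move_left): buffer="abhbybhnsh" (len 10), cursors c1@3 c2@7 c3@9, authorship .11..22...
After op 8 (delete): buffer="abbybnh" (len 7), cursors c1@2 c2@5 c3@6, authorship .1..2..
Authorship (.=original, N=cursor N): . 1 . . 2 . .
Index 1: author = 1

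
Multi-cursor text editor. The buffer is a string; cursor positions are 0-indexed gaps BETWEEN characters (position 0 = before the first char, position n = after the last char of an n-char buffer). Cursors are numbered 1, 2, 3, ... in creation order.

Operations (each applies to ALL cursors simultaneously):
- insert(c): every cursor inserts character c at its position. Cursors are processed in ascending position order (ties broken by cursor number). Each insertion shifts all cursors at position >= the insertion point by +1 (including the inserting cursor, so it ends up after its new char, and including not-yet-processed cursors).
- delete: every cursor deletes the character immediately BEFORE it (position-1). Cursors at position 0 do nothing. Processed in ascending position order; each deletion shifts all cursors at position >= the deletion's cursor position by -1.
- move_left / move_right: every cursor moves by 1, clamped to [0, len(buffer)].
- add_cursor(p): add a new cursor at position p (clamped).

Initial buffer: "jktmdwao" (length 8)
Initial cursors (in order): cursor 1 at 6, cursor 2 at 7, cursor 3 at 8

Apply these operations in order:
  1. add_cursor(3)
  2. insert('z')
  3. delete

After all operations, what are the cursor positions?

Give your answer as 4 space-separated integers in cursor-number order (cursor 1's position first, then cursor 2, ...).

After op 1 (add_cursor(3)): buffer="jktmdwao" (len 8), cursors c4@3 c1@6 c2@7 c3@8, authorship ........
After op 2 (insert('z')): buffer="jktzmdwzazoz" (len 12), cursors c4@4 c1@8 c2@10 c3@12, authorship ...4...1.2.3
After op 3 (delete): buffer="jktmdwao" (len 8), cursors c4@3 c1@6 c2@7 c3@8, authorship ........

Answer: 6 7 8 3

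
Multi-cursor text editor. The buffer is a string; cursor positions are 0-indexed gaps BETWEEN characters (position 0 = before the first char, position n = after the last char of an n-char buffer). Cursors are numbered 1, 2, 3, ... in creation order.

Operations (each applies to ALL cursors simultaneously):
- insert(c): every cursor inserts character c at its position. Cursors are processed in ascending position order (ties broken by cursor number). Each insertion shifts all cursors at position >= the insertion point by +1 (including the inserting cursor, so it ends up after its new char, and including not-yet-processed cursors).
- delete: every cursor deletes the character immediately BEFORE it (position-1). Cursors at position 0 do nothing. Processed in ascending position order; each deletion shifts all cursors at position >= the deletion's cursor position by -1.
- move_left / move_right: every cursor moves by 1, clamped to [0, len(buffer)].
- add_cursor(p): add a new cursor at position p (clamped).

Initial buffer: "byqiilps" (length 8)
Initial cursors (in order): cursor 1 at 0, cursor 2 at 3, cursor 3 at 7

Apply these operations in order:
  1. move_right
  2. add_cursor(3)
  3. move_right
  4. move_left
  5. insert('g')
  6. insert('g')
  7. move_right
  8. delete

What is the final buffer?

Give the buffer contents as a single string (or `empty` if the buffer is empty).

After op 1 (move_right): buffer="byqiilps" (len 8), cursors c1@1 c2@4 c3@8, authorship ........
After op 2 (add_cursor(3)): buffer="byqiilps" (len 8), cursors c1@1 c4@3 c2@4 c3@8, authorship ........
After op 3 (move_right): buffer="byqiilps" (len 8), cursors c1@2 c4@4 c2@5 c3@8, authorship ........
After op 4 (move_left): buffer="byqiilps" (len 8), cursors c1@1 c4@3 c2@4 c3@7, authorship ........
After op 5 (insert('g')): buffer="bgyqgigilpgs" (len 12), cursors c1@2 c4@5 c2@7 c3@11, authorship .1..4.2...3.
After op 6 (insert('g')): buffer="bggyqggiggilpggs" (len 16), cursors c1@3 c4@7 c2@10 c3@15, authorship .11..44.22...33.
After op 7 (move_right): buffer="bggyqggiggilpggs" (len 16), cursors c1@4 c4@8 c2@11 c3@16, authorship .11..44.22...33.
After op 8 (delete): buffer="bggqgggglpgg" (len 12), cursors c1@3 c4@6 c2@8 c3@12, authorship .11.4422..33

Answer: bggqgggglpgg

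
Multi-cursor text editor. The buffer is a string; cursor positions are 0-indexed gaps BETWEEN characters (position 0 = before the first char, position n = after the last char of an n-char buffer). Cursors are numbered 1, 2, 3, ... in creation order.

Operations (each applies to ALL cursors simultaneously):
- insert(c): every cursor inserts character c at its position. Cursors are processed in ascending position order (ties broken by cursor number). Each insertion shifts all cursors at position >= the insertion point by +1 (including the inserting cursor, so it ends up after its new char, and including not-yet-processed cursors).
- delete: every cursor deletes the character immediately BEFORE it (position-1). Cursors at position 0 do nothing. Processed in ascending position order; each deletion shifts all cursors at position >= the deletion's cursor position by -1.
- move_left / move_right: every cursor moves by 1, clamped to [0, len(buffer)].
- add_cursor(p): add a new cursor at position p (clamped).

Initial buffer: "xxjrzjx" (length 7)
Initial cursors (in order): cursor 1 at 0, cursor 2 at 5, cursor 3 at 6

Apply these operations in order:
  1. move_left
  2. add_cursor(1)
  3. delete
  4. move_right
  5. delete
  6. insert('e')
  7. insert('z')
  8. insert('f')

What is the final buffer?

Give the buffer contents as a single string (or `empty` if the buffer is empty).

After op 1 (move_left): buffer="xxjrzjx" (len 7), cursors c1@0 c2@4 c3@5, authorship .......
After op 2 (add_cursor(1)): buffer="xxjrzjx" (len 7), cursors c1@0 c4@1 c2@4 c3@5, authorship .......
After op 3 (delete): buffer="xjjx" (len 4), cursors c1@0 c4@0 c2@2 c3@2, authorship ....
After op 4 (move_right): buffer="xjjx" (len 4), cursors c1@1 c4@1 c2@3 c3@3, authorship ....
After op 5 (delete): buffer="x" (len 1), cursors c1@0 c2@0 c3@0 c4@0, authorship .
After op 6 (insert('e')): buffer="eeeex" (len 5), cursors c1@4 c2@4 c3@4 c4@4, authorship 1234.
After op 7 (insert('z')): buffer="eeeezzzzx" (len 9), cursors c1@8 c2@8 c3@8 c4@8, authorship 12341234.
After op 8 (insert('f')): buffer="eeeezzzzffffx" (len 13), cursors c1@12 c2@12 c3@12 c4@12, authorship 123412341234.

Answer: eeeezzzzffffx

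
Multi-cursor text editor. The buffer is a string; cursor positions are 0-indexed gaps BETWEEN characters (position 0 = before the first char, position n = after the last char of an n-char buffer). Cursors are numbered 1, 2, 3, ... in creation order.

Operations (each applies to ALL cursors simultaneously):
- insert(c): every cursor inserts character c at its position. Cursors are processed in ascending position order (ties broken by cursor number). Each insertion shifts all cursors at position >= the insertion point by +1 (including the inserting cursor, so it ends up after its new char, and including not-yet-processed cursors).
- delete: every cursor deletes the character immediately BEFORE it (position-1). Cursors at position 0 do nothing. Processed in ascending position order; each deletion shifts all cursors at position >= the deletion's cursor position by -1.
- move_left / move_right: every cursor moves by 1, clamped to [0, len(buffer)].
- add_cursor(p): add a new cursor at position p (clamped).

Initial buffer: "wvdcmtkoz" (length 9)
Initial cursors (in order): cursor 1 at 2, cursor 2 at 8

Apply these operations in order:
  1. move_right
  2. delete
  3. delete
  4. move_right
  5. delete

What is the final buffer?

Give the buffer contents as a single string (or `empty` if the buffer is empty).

After op 1 (move_right): buffer="wvdcmtkoz" (len 9), cursors c1@3 c2@9, authorship .........
After op 2 (delete): buffer="wvcmtko" (len 7), cursors c1@2 c2@7, authorship .......
After op 3 (delete): buffer="wcmtk" (len 5), cursors c1@1 c2@5, authorship .....
After op 4 (move_right): buffer="wcmtk" (len 5), cursors c1@2 c2@5, authorship .....
After op 5 (delete): buffer="wmt" (len 3), cursors c1@1 c2@3, authorship ...

Answer: wmt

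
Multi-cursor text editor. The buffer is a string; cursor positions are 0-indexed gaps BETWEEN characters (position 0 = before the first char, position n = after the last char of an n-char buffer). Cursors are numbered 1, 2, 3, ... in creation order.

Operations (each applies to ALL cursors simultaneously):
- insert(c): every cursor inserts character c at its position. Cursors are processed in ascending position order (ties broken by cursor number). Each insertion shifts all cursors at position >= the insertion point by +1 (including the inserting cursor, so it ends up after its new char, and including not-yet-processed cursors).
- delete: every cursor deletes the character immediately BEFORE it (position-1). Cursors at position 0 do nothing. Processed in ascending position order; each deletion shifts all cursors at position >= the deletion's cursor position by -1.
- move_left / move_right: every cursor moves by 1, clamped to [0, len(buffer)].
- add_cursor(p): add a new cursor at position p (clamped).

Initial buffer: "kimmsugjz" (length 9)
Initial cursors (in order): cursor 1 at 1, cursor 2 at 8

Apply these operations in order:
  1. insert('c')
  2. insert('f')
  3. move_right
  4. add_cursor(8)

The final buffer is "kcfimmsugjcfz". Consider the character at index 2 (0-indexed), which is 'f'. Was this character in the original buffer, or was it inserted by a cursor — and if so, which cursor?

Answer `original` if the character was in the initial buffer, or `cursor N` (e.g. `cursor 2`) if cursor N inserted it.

After op 1 (insert('c')): buffer="kcimmsugjcz" (len 11), cursors c1@2 c2@10, authorship .1.......2.
After op 2 (insert('f')): buffer="kcfimmsugjcfz" (len 13), cursors c1@3 c2@12, authorship .11.......22.
After op 3 (move_right): buffer="kcfimmsugjcfz" (len 13), cursors c1@4 c2@13, authorship .11.......22.
After op 4 (add_cursor(8)): buffer="kcfimmsugjcfz" (len 13), cursors c1@4 c3@8 c2@13, authorship .11.......22.
Authorship (.=original, N=cursor N): . 1 1 . . . . . . . 2 2 .
Index 2: author = 1

Answer: cursor 1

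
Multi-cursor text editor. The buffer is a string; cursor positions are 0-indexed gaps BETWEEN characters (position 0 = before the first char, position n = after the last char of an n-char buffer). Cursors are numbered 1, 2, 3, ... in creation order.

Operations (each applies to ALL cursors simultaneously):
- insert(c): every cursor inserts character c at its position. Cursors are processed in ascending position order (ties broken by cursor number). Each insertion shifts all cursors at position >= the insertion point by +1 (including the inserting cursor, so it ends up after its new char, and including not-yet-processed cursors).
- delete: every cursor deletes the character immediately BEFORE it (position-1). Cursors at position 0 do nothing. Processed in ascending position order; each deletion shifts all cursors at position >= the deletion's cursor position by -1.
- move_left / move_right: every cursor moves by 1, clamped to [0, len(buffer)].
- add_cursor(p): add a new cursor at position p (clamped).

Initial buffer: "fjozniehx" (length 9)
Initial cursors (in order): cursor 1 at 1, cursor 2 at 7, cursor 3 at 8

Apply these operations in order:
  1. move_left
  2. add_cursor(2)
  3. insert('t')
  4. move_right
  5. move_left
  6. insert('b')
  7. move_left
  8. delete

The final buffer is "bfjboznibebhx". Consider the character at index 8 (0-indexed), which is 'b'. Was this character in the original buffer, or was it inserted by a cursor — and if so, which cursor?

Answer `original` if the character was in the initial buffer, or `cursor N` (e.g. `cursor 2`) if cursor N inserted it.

After op 1 (move_left): buffer="fjozniehx" (len 9), cursors c1@0 c2@6 c3@7, authorship .........
After op 2 (add_cursor(2)): buffer="fjozniehx" (len 9), cursors c1@0 c4@2 c2@6 c3@7, authorship .........
After op 3 (insert('t')): buffer="tfjtoznitethx" (len 13), cursors c1@1 c4@4 c2@9 c3@11, authorship 1..4....2.3..
After op 4 (move_right): buffer="tfjtoznitethx" (len 13), cursors c1@2 c4@5 c2@10 c3@12, authorship 1..4....2.3..
After op 5 (move_left): buffer="tfjtoznitethx" (len 13), cursors c1@1 c4@4 c2@9 c3@11, authorship 1..4....2.3..
After op 6 (insert('b')): buffer="tbfjtboznitbetbhx" (len 17), cursors c1@2 c4@6 c2@12 c3@15, authorship 11..44....22.33..
After op 7 (move_left): buffer="tbfjtboznitbetbhx" (len 17), cursors c1@1 c4@5 c2@11 c3@14, authorship 11..44....22.33..
After op 8 (delete): buffer="bfjboznibebhx" (len 13), cursors c1@0 c4@3 c2@8 c3@10, authorship 1..4....2.3..
Authorship (.=original, N=cursor N): 1 . . 4 . . . . 2 . 3 . .
Index 8: author = 2

Answer: cursor 2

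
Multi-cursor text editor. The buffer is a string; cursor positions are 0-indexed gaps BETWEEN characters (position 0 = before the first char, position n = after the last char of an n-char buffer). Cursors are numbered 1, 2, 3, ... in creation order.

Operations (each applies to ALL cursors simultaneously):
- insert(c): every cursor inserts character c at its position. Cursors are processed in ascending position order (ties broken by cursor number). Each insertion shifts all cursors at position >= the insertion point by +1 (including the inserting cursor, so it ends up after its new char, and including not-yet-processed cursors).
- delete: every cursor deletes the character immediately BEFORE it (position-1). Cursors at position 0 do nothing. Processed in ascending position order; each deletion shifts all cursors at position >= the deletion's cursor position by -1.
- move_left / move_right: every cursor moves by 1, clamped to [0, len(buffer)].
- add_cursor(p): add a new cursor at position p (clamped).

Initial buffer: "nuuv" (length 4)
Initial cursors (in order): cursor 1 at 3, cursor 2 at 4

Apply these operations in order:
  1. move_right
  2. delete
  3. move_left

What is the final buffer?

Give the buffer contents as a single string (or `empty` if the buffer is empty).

After op 1 (move_right): buffer="nuuv" (len 4), cursors c1@4 c2@4, authorship ....
After op 2 (delete): buffer="nu" (len 2), cursors c1@2 c2@2, authorship ..
After op 3 (move_left): buffer="nu" (len 2), cursors c1@1 c2@1, authorship ..

Answer: nu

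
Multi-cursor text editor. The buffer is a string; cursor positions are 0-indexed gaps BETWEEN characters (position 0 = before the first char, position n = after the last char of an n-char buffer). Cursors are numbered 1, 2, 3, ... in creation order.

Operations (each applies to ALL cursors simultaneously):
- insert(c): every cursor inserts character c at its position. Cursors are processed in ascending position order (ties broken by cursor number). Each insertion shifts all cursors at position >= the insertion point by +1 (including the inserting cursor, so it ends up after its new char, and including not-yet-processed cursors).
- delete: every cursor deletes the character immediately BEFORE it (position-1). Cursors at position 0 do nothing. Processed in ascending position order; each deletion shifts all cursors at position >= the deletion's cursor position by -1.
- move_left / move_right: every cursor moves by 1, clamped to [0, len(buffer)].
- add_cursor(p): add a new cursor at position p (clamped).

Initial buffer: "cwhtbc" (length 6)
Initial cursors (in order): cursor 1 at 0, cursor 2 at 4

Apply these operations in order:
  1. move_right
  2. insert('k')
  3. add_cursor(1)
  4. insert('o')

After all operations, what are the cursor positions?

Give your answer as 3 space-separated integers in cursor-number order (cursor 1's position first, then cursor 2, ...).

After op 1 (move_right): buffer="cwhtbc" (len 6), cursors c1@1 c2@5, authorship ......
After op 2 (insert('k')): buffer="ckwhtbkc" (len 8), cursors c1@2 c2@7, authorship .1....2.
After op 3 (add_cursor(1)): buffer="ckwhtbkc" (len 8), cursors c3@1 c1@2 c2@7, authorship .1....2.
After op 4 (insert('o')): buffer="cokowhtbkoc" (len 11), cursors c3@2 c1@4 c2@10, authorship .311....22.

Answer: 4 10 2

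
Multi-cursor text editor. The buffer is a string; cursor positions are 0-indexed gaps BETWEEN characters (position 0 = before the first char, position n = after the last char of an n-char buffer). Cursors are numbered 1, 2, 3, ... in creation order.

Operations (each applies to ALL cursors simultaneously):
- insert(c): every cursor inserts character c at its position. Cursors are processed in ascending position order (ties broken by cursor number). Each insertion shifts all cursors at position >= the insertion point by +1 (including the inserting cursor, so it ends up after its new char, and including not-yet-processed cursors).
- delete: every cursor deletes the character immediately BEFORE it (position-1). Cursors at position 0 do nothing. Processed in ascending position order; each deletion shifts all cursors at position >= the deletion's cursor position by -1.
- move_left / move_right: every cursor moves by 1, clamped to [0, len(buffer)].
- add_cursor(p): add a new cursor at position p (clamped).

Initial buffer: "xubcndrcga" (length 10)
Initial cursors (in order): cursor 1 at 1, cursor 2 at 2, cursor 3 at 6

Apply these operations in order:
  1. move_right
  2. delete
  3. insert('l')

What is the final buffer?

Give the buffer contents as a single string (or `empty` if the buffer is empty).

After op 1 (move_right): buffer="xubcndrcga" (len 10), cursors c1@2 c2@3 c3@7, authorship ..........
After op 2 (delete): buffer="xcndcga" (len 7), cursors c1@1 c2@1 c3@4, authorship .......
After op 3 (insert('l')): buffer="xllcndlcga" (len 10), cursors c1@3 c2@3 c3@7, authorship .12...3...

Answer: xllcndlcga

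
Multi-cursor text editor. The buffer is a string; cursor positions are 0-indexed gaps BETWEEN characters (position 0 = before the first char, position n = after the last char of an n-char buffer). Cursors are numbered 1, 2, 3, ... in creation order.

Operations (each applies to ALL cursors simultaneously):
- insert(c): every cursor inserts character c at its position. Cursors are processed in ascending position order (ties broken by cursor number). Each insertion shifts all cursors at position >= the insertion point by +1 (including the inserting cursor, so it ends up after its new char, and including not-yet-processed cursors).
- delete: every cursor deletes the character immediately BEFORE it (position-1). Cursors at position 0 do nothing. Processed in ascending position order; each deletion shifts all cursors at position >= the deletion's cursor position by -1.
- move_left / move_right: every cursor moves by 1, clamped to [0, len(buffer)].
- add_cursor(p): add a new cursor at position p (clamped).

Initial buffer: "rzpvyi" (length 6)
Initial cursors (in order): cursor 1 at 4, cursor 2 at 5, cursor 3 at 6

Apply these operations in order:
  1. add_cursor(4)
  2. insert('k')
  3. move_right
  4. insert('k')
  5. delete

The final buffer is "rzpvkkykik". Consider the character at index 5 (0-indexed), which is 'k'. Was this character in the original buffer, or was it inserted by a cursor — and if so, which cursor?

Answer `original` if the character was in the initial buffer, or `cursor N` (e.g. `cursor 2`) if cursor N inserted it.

After op 1 (add_cursor(4)): buffer="rzpvyi" (len 6), cursors c1@4 c4@4 c2@5 c3@6, authorship ......
After op 2 (insert('k')): buffer="rzpvkkykik" (len 10), cursors c1@6 c4@6 c2@8 c3@10, authorship ....14.2.3
After op 3 (move_right): buffer="rzpvkkykik" (len 10), cursors c1@7 c4@7 c2@9 c3@10, authorship ....14.2.3
After op 4 (insert('k')): buffer="rzpvkkykkkikkk" (len 14), cursors c1@9 c4@9 c2@12 c3@14, authorship ....14.142.233
After op 5 (delete): buffer="rzpvkkykik" (len 10), cursors c1@7 c4@7 c2@9 c3@10, authorship ....14.2.3
Authorship (.=original, N=cursor N): . . . . 1 4 . 2 . 3
Index 5: author = 4

Answer: cursor 4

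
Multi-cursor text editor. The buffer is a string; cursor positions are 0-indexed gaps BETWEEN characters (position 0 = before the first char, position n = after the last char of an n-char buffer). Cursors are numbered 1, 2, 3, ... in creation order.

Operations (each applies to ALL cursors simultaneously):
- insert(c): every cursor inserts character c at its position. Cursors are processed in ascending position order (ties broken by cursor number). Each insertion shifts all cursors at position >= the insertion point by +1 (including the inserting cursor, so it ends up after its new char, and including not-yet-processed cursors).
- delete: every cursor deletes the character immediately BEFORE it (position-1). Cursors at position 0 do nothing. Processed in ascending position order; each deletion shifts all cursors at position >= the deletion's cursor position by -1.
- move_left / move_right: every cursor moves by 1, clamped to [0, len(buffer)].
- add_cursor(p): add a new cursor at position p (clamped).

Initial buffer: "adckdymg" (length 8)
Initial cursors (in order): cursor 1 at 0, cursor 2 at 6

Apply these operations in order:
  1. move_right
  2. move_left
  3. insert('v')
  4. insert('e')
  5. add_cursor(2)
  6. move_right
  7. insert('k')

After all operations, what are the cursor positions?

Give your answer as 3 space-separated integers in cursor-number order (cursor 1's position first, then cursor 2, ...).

Answer: 5 14 5

Derivation:
After op 1 (move_right): buffer="adckdymg" (len 8), cursors c1@1 c2@7, authorship ........
After op 2 (move_left): buffer="adckdymg" (len 8), cursors c1@0 c2@6, authorship ........
After op 3 (insert('v')): buffer="vadckdyvmg" (len 10), cursors c1@1 c2@8, authorship 1......2..
After op 4 (insert('e')): buffer="veadckdyvemg" (len 12), cursors c1@2 c2@10, authorship 11......22..
After op 5 (add_cursor(2)): buffer="veadckdyvemg" (len 12), cursors c1@2 c3@2 c2@10, authorship 11......22..
After op 6 (move_right): buffer="veadckdyvemg" (len 12), cursors c1@3 c3@3 c2@11, authorship 11......22..
After op 7 (insert('k')): buffer="veakkdckdyvemkg" (len 15), cursors c1@5 c3@5 c2@14, authorship 11.13.....22.2.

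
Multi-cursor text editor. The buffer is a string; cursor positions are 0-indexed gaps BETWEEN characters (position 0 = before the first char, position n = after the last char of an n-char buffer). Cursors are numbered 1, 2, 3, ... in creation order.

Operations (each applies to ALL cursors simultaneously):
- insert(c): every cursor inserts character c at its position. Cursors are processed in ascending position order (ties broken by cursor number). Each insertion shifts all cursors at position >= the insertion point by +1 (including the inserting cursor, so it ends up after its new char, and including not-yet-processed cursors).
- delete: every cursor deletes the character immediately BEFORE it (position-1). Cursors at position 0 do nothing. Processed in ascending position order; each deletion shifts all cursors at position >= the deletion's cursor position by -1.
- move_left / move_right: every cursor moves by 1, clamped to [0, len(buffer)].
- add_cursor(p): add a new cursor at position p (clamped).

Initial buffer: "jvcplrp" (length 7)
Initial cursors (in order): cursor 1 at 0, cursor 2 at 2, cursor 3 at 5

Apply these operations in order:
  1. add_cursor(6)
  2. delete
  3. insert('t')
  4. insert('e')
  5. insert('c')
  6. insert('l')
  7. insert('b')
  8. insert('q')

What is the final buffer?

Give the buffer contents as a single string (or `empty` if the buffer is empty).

After op 1 (add_cursor(6)): buffer="jvcplrp" (len 7), cursors c1@0 c2@2 c3@5 c4@6, authorship .......
After op 2 (delete): buffer="jcpp" (len 4), cursors c1@0 c2@1 c3@3 c4@3, authorship ....
After op 3 (insert('t')): buffer="tjtcpttp" (len 8), cursors c1@1 c2@3 c3@7 c4@7, authorship 1.2..34.
After op 4 (insert('e')): buffer="tejtecptteep" (len 12), cursors c1@2 c2@5 c3@11 c4@11, authorship 11.22..3434.
After op 5 (insert('c')): buffer="tecjteccptteeccp" (len 16), cursors c1@3 c2@7 c3@15 c4@15, authorship 111.222..343434.
After op 6 (insert('l')): buffer="tecljteclcptteeccllp" (len 20), cursors c1@4 c2@9 c3@19 c4@19, authorship 1111.2222..34343434.
After op 7 (insert('b')): buffer="teclbjteclbcptteeccllbbp" (len 24), cursors c1@5 c2@11 c3@23 c4@23, authorship 11111.22222..3434343434.
After op 8 (insert('q')): buffer="teclbqjteclbqcptteeccllbbqqp" (len 28), cursors c1@6 c2@13 c3@27 c4@27, authorship 111111.222222..343434343434.

Answer: teclbqjteclbqcptteeccllbbqqp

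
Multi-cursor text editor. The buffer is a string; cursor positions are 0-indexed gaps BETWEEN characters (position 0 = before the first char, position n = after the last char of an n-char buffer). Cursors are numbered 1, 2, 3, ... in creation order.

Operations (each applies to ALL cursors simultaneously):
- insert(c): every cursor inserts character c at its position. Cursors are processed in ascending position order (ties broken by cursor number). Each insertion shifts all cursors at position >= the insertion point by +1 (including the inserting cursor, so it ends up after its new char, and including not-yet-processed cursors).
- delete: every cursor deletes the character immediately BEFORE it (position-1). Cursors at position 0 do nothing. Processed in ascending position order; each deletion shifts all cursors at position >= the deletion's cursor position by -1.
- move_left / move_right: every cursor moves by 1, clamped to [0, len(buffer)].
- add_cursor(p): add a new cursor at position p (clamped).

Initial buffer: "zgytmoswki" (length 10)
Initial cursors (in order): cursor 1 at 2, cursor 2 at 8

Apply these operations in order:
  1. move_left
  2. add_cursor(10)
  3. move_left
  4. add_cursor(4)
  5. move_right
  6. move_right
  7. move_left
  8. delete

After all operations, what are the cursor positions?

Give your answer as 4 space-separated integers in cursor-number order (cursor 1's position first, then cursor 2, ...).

After op 1 (move_left): buffer="zgytmoswki" (len 10), cursors c1@1 c2@7, authorship ..........
After op 2 (add_cursor(10)): buffer="zgytmoswki" (len 10), cursors c1@1 c2@7 c3@10, authorship ..........
After op 3 (move_left): buffer="zgytmoswki" (len 10), cursors c1@0 c2@6 c3@9, authorship ..........
After op 4 (add_cursor(4)): buffer="zgytmoswki" (len 10), cursors c1@0 c4@4 c2@6 c3@9, authorship ..........
After op 5 (move_right): buffer="zgytmoswki" (len 10), cursors c1@1 c4@5 c2@7 c3@10, authorship ..........
After op 6 (move_right): buffer="zgytmoswki" (len 10), cursors c1@2 c4@6 c2@8 c3@10, authorship ..........
After op 7 (move_left): buffer="zgytmoswki" (len 10), cursors c1@1 c4@5 c2@7 c3@9, authorship ..........
After op 8 (delete): buffer="gytowi" (len 6), cursors c1@0 c4@3 c2@4 c3@5, authorship ......

Answer: 0 4 5 3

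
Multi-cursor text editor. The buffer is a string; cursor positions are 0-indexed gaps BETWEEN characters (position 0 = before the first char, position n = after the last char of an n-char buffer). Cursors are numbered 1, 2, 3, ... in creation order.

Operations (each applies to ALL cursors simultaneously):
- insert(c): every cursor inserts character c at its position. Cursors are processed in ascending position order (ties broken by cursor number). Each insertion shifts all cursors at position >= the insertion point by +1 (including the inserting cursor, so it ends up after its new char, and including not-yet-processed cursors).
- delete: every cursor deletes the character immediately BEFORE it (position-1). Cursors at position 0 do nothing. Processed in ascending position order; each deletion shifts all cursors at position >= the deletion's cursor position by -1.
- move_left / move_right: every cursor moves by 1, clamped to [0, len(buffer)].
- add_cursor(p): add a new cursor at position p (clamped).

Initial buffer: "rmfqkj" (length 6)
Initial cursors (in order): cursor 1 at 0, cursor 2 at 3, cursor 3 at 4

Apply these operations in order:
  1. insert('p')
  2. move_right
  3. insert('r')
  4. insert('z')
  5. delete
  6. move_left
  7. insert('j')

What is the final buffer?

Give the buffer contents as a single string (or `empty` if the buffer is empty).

After op 1 (insert('p')): buffer="prmfpqpkj" (len 9), cursors c1@1 c2@5 c3@7, authorship 1...2.3..
After op 2 (move_right): buffer="prmfpqpkj" (len 9), cursors c1@2 c2@6 c3@8, authorship 1...2.3..
After op 3 (insert('r')): buffer="prrmfpqrpkrj" (len 12), cursors c1@3 c2@8 c3@11, authorship 1.1..2.23.3.
After op 4 (insert('z')): buffer="prrzmfpqrzpkrzj" (len 15), cursors c1@4 c2@10 c3@14, authorship 1.11..2.223.33.
After op 5 (delete): buffer="prrmfpqrpkrj" (len 12), cursors c1@3 c2@8 c3@11, authorship 1.1..2.23.3.
After op 6 (move_left): buffer="prrmfpqrpkrj" (len 12), cursors c1@2 c2@7 c3@10, authorship 1.1..2.23.3.
After op 7 (insert('j')): buffer="prjrmfpqjrpkjrj" (len 15), cursors c1@3 c2@9 c3@13, authorship 1.11..2.223.33.

Answer: prjrmfpqjrpkjrj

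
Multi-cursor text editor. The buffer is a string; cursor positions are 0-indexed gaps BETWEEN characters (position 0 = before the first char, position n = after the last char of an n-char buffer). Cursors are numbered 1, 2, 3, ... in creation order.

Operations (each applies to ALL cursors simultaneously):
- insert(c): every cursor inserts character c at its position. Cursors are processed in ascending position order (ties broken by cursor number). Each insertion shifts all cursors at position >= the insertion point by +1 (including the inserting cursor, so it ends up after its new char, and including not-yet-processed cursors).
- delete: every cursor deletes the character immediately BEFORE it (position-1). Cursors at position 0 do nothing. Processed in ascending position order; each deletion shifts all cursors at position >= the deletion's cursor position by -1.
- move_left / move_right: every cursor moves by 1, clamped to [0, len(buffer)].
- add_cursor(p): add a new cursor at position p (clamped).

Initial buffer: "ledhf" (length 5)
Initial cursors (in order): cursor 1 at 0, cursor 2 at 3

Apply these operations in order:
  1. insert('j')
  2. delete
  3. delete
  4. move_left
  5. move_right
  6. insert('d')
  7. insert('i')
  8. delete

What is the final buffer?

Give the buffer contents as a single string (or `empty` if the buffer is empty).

Answer: ldedhf

Derivation:
After op 1 (insert('j')): buffer="jledjhf" (len 7), cursors c1@1 c2@5, authorship 1...2..
After op 2 (delete): buffer="ledhf" (len 5), cursors c1@0 c2@3, authorship .....
After op 3 (delete): buffer="lehf" (len 4), cursors c1@0 c2@2, authorship ....
After op 4 (move_left): buffer="lehf" (len 4), cursors c1@0 c2@1, authorship ....
After op 5 (move_right): buffer="lehf" (len 4), cursors c1@1 c2@2, authorship ....
After op 6 (insert('d')): buffer="ldedhf" (len 6), cursors c1@2 c2@4, authorship .1.2..
After op 7 (insert('i')): buffer="ldiedihf" (len 8), cursors c1@3 c2@6, authorship .11.22..
After op 8 (delete): buffer="ldedhf" (len 6), cursors c1@2 c2@4, authorship .1.2..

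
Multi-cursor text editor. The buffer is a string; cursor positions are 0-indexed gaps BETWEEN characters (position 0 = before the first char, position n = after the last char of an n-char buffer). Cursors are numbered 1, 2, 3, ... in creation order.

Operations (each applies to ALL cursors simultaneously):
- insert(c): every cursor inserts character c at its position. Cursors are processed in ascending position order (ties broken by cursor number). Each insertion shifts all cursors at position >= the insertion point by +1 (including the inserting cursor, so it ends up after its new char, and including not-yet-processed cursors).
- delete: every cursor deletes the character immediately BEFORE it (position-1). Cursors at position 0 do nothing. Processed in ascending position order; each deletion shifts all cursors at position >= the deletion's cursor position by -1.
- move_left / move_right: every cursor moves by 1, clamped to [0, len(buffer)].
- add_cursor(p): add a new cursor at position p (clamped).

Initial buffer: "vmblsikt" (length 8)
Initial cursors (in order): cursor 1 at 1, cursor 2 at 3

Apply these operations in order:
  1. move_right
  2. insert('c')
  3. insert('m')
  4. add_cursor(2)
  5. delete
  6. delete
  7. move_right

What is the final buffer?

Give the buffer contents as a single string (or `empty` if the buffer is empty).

Answer: blsikt

Derivation:
After op 1 (move_right): buffer="vmblsikt" (len 8), cursors c1@2 c2@4, authorship ........
After op 2 (insert('c')): buffer="vmcblcsikt" (len 10), cursors c1@3 c2@6, authorship ..1..2....
After op 3 (insert('m')): buffer="vmcmblcmsikt" (len 12), cursors c1@4 c2@8, authorship ..11..22....
After op 4 (add_cursor(2)): buffer="vmcmblcmsikt" (len 12), cursors c3@2 c1@4 c2@8, authorship ..11..22....
After op 5 (delete): buffer="vcblcsikt" (len 9), cursors c3@1 c1@2 c2@5, authorship .1..2....
After op 6 (delete): buffer="blsikt" (len 6), cursors c1@0 c3@0 c2@2, authorship ......
After op 7 (move_right): buffer="blsikt" (len 6), cursors c1@1 c3@1 c2@3, authorship ......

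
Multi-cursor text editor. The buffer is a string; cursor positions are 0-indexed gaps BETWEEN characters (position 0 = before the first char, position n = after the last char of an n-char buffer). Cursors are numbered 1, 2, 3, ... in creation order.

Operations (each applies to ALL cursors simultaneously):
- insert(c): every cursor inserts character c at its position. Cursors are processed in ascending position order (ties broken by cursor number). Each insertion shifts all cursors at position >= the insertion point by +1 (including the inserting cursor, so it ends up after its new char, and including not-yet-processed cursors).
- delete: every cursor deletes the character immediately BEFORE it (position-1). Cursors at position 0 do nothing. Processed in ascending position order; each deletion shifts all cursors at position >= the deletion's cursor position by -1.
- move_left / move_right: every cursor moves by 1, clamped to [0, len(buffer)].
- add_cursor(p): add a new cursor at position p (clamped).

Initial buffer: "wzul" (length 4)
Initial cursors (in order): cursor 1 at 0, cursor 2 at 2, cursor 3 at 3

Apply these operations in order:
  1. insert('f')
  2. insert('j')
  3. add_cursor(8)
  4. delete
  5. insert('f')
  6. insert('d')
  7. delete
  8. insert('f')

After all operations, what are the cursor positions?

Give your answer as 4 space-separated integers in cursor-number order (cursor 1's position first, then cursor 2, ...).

Answer: 3 8 13 13

Derivation:
After op 1 (insert('f')): buffer="fwzfufl" (len 7), cursors c1@1 c2@4 c3@6, authorship 1..2.3.
After op 2 (insert('j')): buffer="fjwzfjufjl" (len 10), cursors c1@2 c2@6 c3@9, authorship 11..22.33.
After op 3 (add_cursor(8)): buffer="fjwzfjufjl" (len 10), cursors c1@2 c2@6 c4@8 c3@9, authorship 11..22.33.
After op 4 (delete): buffer="fwzful" (len 6), cursors c1@1 c2@4 c3@5 c4@5, authorship 1..2..
After op 5 (insert('f')): buffer="ffwzffuffl" (len 10), cursors c1@2 c2@6 c3@9 c4@9, authorship 11..22.34.
After op 6 (insert('d')): buffer="ffdwzffduffddl" (len 14), cursors c1@3 c2@8 c3@13 c4@13, authorship 111..222.3434.
After op 7 (delete): buffer="ffwzffuffl" (len 10), cursors c1@2 c2@6 c3@9 c4@9, authorship 11..22.34.
After op 8 (insert('f')): buffer="fffwzfffuffffl" (len 14), cursors c1@3 c2@8 c3@13 c4@13, authorship 111..222.3434.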